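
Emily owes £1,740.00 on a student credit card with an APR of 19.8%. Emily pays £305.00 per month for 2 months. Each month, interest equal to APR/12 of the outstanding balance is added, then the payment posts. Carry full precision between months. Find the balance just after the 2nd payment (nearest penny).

£1,182.86

Monthly rate r = 19.8%/12 = 1.65% = 0.0165.
Each month: B ← B·(1+r) − £305.00.
Month 1: interest £28.71; balance after payment £1,463.71.
Month 2: interest £24.15; balance after payment £1,182.86.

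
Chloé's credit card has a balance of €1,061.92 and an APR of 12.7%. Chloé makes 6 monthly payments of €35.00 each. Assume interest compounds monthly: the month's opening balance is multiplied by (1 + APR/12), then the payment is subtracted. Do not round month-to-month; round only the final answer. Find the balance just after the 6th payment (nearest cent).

€915.53

Monthly rate r = 12.7%/12 = 1.05833% = 0.0105833.
Each month: B ← B·(1+r) − €35.00.
Month 1: interest €11.24; balance after payment €1,038.16.
Month 2: interest €10.99; balance after payment €1,014.15.
Month 3: interest €10.73; balance after payment €989.88.
Month 4: interest €10.48; balance after payment €965.36.
Month 5: interest €10.22; balance after payment €940.57.
Month 6: interest €9.95; balance after payment €915.53.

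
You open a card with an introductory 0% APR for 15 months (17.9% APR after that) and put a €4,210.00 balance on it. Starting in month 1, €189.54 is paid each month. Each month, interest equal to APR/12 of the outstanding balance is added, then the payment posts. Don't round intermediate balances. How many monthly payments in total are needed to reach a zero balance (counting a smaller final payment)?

23 payments

Promo months 1–15 at r₀ = 0%/12 = 0; months 16+ at r₁ = 17.9%/12 = 0.0149167.
After month 15 (no interest yet): B = €4,210.00 − 15·€189.54 = €1,366.90.
Then at r₁ with €189.54/mo: n₂ = −ln(1 − r₁·B/P)/ln(1+r₁) ≈ 7.69 → 8 more payments.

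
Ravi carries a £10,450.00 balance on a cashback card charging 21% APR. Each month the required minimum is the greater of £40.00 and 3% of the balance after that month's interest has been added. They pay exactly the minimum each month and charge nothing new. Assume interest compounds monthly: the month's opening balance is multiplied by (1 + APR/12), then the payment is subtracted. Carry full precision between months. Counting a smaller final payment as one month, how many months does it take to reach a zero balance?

208 months

Monthly rate r = 21%/12 = 1.75% = 0.0175.
While 3% of the post-interest balance exceeds £40.00, each month B ← (B·(1+r))·(1 − 0.03), i.e. B shrinks by the factor (1+r)·0.97 = 0.98698.
This holds for months 1–159. Entering month 160 the balance is £1,299.55; 3% of the post-interest balance is now below £40.00, so the flat £40.00 minimum applies from here.
From month 160 a fixed £40.00 at rate r clears £1,299.55 in 49 more payments. Total: 159 + 49 = 208 months.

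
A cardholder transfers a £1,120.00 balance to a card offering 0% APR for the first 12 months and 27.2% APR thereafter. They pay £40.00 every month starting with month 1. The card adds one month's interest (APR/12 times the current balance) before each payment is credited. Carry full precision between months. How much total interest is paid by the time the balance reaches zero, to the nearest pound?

£164

Promo months 1–12 at r₀ = 0%/12 = 0; months 13+ at r₁ = 27.2%/12 = 0.0226667.
After month 12 (no interest yet): B = £1,120.00 − 12·£40.00 = £640.00.
Then at r₁ with £40.00/mo: n₂ = −ln(1 − r₁·B/P)/ln(1+r₁) ≈ 20.10 → 21 more payments.
Total paid = 32·£40.00 + £3.95 = £1,283.95; interest = £1,283.95 − £1,120.00 = £163.95.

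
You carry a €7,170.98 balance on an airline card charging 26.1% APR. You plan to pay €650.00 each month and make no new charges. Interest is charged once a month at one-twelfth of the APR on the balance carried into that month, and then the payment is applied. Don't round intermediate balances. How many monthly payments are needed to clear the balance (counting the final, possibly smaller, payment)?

13 months

Monthly rate r = 26.1%/12 = 2.175% = 0.02175.
Recurrence: B ← B·(1+r) − €650.00.
Month 1: interest €155.97; balance after payment €6,676.95.
Month 2: interest €145.22; balance after payment €6,172.17.
Closed form: n = −ln(1 − rB₀/P)/ln(1+r) = −ln(0.76005)/ln(1.02175) ≈ 12.752, so the balance reaches zero during payment 13.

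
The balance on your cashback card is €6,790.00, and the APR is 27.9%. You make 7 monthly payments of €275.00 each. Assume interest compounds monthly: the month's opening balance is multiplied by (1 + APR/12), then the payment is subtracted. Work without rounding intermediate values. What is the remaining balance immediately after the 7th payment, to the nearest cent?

Monthly rate r = 27.9%/12 = 2.325% = 0.02325.
Each month: B ← B·(1+r) − €275.00.
Month 1: interest €157.87; balance after payment €6,672.87.
Month 2: interest €155.14; balance after payment €6,553.01.
Month 3: interest €152.36; balance after payment €6,430.37.
Month 4: interest €149.51; balance after payment €6,304.88.
Month 5: interest €146.59; balance after payment €6,176.46.
Month 6: interest €143.60; balance after payment €6,045.07.
Month 7: interest €140.55; balance after payment €5,910.61.

€5,910.61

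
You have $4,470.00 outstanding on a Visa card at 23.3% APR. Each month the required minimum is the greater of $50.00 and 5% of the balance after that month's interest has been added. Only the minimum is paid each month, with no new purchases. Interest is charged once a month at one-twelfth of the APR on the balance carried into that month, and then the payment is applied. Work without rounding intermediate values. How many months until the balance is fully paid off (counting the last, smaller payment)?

Monthly rate r = 23.3%/12 = 1.94167% = 0.0194167.
While 5% of the post-interest balance exceeds $50.00, each month B ← (B·(1+r))·(1 − 0.05), i.e. B shrinks by the factor (1+r)·0.95 = 0.96845.
This holds for months 1–48. Entering month 49 the balance is $959.23; 5% of the post-interest balance is now below $50.00, so the flat $50.00 minimum applies from here.
From month 49 a fixed $50.00 at rate r clears $959.23 in 25 more payments. Total: 48 + 25 = 73 months.

73 months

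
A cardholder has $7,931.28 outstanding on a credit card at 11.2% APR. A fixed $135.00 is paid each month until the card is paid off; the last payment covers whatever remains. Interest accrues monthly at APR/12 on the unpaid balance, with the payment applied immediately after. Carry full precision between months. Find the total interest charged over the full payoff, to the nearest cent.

Monthly rate r = 11.2%/12 = 0.933333% = 0.00933333.
Payoff takes n = ⌈−ln(1 − rB₀/P)/ln(1+r)⌉ = ⌈85.556⌉ = 86 payments; the last is $75.16.
Total paid = 85·$135.00 + $75.16 = $11,550.16.
Total interest = total paid − principal = $11,550.16 − $7,931.28 = $3,618.88.

$3,618.88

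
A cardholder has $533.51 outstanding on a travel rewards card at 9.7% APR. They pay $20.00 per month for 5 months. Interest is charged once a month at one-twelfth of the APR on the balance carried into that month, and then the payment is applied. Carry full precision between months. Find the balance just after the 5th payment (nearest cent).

$453.79

Monthly rate r = 9.7%/12 = 0.808333% = 0.00808333.
Each month: B ← B·(1+r) − $20.00.
Month 1: interest $4.31; balance after payment $517.82.
Month 2: interest $4.19; balance after payment $502.01.
Month 3: interest $4.06; balance after payment $486.07.
Month 4: interest $3.93; balance after payment $470.00.
Month 5: interest $3.80; balance after payment $453.79.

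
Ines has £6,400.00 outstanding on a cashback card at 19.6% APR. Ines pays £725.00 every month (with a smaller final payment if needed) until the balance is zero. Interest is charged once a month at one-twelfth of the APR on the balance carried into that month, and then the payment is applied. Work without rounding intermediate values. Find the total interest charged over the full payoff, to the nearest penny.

£568.85

Monthly rate r = 19.6%/12 = 1.63333% = 0.0163333.
Payoff takes n = ⌈−ln(1 − rB₀/P)/ln(1+r)⌉ = ⌈9.610⌉ = 10 payments; the last is £443.85.
Total paid = 9·£725.00 + £443.85 = £6,968.85.
Total interest = total paid − principal = £6,968.85 − £6,400.00 = £568.85.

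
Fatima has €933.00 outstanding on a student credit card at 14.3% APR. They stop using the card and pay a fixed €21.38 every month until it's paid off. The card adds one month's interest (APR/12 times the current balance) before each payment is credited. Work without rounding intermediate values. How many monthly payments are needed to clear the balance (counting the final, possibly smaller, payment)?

Monthly rate r = 14.3%/12 = 1.19167% = 0.0119167.
Recurrence: B ← B·(1+r) − €21.38.
Month 1: interest €11.12; balance after payment €922.74.
Month 2: interest €11.00; balance after payment €912.35.
Closed form: n = −ln(1 − rB₀/P)/ln(1+r) = −ln(0.47997)/ln(1.01192) ≈ 61.963, so the balance reaches zero during payment 62.

62 months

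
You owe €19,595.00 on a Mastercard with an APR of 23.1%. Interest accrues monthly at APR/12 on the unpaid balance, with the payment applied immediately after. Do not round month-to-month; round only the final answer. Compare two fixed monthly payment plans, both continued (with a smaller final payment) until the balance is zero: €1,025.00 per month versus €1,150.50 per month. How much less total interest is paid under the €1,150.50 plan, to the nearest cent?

Monthly rate r = 23.1%/12 = 1.925% = 0.01925.
At €1,025.00/mo: n = ⌈−ln(1 − rB₀/P)/ln(1+r)⌉ = 25 payments (last €68.46); total interest = total paid − €19,595.00 = €5,073.46.
At €1,150.50/mo: 21 payments (last €963.82); total interest €4,378.82.
Interest saved = €5,073.46 − €4,378.82 = €694.64.

€694.64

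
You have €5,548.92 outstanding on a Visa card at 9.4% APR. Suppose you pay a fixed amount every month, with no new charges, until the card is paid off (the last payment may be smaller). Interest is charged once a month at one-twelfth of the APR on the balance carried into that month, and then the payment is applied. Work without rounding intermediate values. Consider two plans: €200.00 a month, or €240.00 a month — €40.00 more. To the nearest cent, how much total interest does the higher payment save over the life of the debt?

Monthly rate r = 9.4%/12 = 0.783333% = 0.00783333.
At €200.00/mo: n = ⌈−ln(1 − rB₀/P)/ln(1+r)⌉ = 32 payments (last €81.19); total interest = total paid − €5,548.92 = €732.27.
At €240.00/mo: 26 payments (last €145.89); total interest €596.97.
Interest saved = €732.27 − €596.97 = €135.30.

€135.30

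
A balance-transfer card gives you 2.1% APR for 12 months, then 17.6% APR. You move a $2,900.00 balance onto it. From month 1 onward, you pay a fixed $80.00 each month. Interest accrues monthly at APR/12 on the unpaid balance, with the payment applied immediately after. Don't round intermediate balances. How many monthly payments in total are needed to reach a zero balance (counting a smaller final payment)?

Promo months 1–12 at r₀ = 2.1%/12 = 0.00175; months 13+ at r₁ = 17.6%/12 = 0.0146667.
After month 12: iterate B ← B·(1+r₀) − $80.00 for 12 months → $1,992.20.
Then at r₁ with $80.00/mo: n₂ = −ln(1 − r₁·B/P)/ln(1+r₁) ≈ 31.22 → 32 more payments.

44 payments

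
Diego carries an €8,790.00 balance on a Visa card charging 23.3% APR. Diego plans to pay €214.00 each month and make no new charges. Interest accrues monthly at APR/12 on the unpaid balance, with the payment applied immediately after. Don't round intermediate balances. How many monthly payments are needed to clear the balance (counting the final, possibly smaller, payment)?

Monthly rate r = 23.3%/12 = 1.94167% = 0.0194167.
Recurrence: B ← B·(1+r) − €214.00.
Month 1: interest €170.67; balance after payment €8,746.67.
Month 2: interest €169.83; balance after payment €8,702.50.
Closed form: n = −ln(1 − rB₀/P)/ln(1+r) = −ln(0.20246)/ln(1.01942) ≈ 83.055, so the balance reaches zero during payment 84.

84 months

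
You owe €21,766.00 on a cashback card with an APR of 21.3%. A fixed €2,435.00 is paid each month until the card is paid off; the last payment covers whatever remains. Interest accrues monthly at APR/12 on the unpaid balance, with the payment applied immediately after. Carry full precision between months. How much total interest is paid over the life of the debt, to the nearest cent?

€2,147.19

Monthly rate r = 21.3%/12 = 1.775% = 0.01775.
Payoff takes n = ⌈−ln(1 − rB₀/P)/ln(1+r)⌉ = ⌈9.819⌉ = 10 payments; the last is €1,998.19.
Total paid = 9·€2,435.00 + €1,998.19 = €23,913.19.
Total interest = total paid − principal = €23,913.19 − €21,766.00 = €2,147.19.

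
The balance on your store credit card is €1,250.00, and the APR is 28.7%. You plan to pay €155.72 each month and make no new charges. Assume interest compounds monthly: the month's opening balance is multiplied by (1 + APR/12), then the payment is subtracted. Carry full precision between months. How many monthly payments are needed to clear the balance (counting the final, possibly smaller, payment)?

10 months

Monthly rate r = 28.7%/12 = 2.39167% = 0.0239167.
Recurrence: B ← B·(1+r) − €155.72.
Month 1: interest €29.90; balance after payment €1,124.18.
Month 2: interest €26.89; balance after payment €995.34.
Closed form: n = −ln(1 − rB₀/P)/ln(1+r) = −ln(0.80802)/ln(1.02392) ≈ 9.019, so the balance reaches zero during payment 10.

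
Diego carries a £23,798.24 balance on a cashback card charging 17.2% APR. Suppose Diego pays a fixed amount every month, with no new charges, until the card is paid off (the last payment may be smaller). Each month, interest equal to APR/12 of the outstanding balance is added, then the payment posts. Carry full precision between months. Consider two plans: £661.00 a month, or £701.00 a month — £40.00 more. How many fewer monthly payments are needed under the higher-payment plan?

Monthly rate r = 17.2%/12 = 1.43333% = 0.0143333.
At £661.00/mo: n = ⌈−ln(1 − rB₀/P)/ln(1+r)⌉ = 51 payments (last £659.16); total interest = total paid − £23,798.24 = £9,910.92.
At £701.00/mo: 47 payments (last £594.26); total interest £9,042.02.
Payments saved = 51 − 47 = 4.

4 fewer payments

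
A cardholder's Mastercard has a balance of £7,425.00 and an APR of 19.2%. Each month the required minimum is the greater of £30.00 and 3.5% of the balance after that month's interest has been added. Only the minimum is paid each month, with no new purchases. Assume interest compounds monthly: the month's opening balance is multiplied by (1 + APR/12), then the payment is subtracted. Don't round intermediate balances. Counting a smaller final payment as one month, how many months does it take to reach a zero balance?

Monthly rate r = 19.2%/12 = 1.6% = 0.016.
While 3.5% of the post-interest balance exceeds £30.00, each month B ← (B·(1+r))·(1 − 0.035), i.e. B shrinks by the factor (1+r)·0.965 = 0.98044.
This holds for months 1–111. Entering month 112 the balance is £828.76; 3.5% of the post-interest balance is now below £30.00, so the flat £30.00 minimum applies from here.
From month 112 a fixed £30.00 at rate r clears £828.76 in 37 more payments. Total: 111 + 37 = 148 months.

148 months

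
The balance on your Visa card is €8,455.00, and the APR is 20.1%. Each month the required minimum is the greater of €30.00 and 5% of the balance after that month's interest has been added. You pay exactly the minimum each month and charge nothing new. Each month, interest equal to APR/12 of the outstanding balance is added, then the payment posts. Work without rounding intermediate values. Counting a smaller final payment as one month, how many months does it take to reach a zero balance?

Monthly rate r = 20.1%/12 = 1.675% = 0.01675.
While 5% of the post-interest balance exceeds €30.00, each month B ← (B·(1+r))·(1 − 0.05), i.e. B shrinks by the factor (1+r)·0.95 = 0.96591.
This holds for months 1–77. Entering month 78 the balance is €585.23; 5% of the post-interest balance is now below €30.00, so the flat €30.00 minimum applies from here.
From month 78 a fixed €30.00 at rate r clears €585.23 in 24 more payments. Total: 77 + 24 = 101 months.

101 months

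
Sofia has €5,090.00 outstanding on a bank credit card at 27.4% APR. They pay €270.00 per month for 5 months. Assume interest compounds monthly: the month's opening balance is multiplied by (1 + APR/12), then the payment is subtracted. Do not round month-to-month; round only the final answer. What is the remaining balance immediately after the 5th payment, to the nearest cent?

€4,285.18

Monthly rate r = 27.4%/12 = 2.28333% = 0.0228333.
Each month: B ← B·(1+r) − €270.00.
Month 1: interest €116.22; balance after payment €4,936.22.
Month 2: interest €112.71; balance after payment €4,778.93.
Month 3: interest €109.12; balance after payment €4,618.05.
Month 4: interest €105.45; balance after payment €4,453.50.
Month 5: interest €101.69; balance after payment €4,285.18.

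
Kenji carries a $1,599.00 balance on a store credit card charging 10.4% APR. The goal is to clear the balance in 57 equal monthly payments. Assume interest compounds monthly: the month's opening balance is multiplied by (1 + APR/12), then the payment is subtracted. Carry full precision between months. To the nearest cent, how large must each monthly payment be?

Monthly rate r = 10.4%/12 = 0.866667% = 0.00866667.
Level-payment amortization: P = B₀·r / (1 − (1+r)^(−n)) = 1599.00·0.00866667 / (1 − 1.00867^(−57)).
Denominator 1 − (1+r)^(−57) = 0.388519138.
P = 13.858 / 0.388519138 ≈ 35.67.

$35.67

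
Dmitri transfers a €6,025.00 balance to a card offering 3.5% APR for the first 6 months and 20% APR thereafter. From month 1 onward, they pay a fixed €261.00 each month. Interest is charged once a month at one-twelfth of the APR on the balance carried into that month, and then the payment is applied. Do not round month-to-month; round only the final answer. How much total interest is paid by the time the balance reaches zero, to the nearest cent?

Promo months 1–6 at r₀ = 3.5%/12 = 0.00291667; months 7+ at r₁ = 20%/12 = 0.0166667.
After month 6: iterate B ← B·(1+r₀) − €261.00 for 6 months → €4,553.75.
Then at r₁ with €261.00/mo: n₂ = −ln(1 − r₁·B/P)/ln(1+r₁) ≈ 20.79 → 21 more payments.
Total paid = 26·€261.00 + €205.87 = €6,991.87; interest = €6,991.87 − €6,025.00 = €966.87.

€966.87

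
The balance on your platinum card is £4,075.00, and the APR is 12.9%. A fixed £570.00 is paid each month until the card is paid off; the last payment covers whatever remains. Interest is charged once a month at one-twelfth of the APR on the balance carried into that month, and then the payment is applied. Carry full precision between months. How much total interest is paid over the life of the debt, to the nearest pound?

Monthly rate r = 12.9%/12 = 1.075% = 0.01075.
Payoff takes n = ⌈−ln(1 − rB₀/P)/ln(1+r)⌉ = ⌈7.479⌉ = 8 payments; the last is £273.61.
Total paid = 7·£570.00 + £273.61 = £4,263.61.
Total interest = total paid − principal = £4,263.61 − £4,075.00 = £188.61.

£189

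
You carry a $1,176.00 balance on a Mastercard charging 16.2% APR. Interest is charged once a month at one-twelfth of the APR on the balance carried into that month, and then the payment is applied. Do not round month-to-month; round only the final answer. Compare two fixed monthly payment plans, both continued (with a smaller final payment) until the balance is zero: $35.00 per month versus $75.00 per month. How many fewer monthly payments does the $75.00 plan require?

28 fewer payments

Monthly rate r = 16.2%/12 = 1.35% = 0.0135.
At $35.00/mo: n = ⌈−ln(1 − rB₀/P)/ln(1+r)⌉ = 46 payments (last $2.54); total interest = total paid − $1,176.00 = $401.54.
At $75.00/mo: 18 payments (last $55.39); total interest $154.39.
Payments saved = 46 − 18 = 28.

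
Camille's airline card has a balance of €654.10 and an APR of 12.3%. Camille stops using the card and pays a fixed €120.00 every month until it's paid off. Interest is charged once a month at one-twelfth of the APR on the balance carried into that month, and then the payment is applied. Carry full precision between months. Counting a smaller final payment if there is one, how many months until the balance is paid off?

Monthly rate r = 12.3%/12 = 1.025% = 0.01025.
Recurrence: B ← B·(1+r) − €120.00.
Month 1: interest €6.70; balance after payment €540.80.
Month 2: interest €5.54; balance after payment €426.35.
Month 3: interest €4.37; balance after payment €310.72.
Month 4: interest €3.18; balance after payment €193.90.
Month 5: interest €1.99; balance after payment €75.89.
Month 6: interest €0.78; balance after payment €0.00.

6 months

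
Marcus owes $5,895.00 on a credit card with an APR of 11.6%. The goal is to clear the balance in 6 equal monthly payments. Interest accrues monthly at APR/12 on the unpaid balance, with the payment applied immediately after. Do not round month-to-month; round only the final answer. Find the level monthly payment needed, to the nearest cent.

$1,016.01

Monthly rate r = 11.6%/12 = 0.966667% = 0.00966667.
Level-payment amortization: P = B₀·r / (1 − (1+r)^(−n)) = 5895.00·0.00966667 / (1 − 1.00967^(−6)).
Denominator 1 − (1+r)^(−6) = 0.0560871719.
P = 56.985 / 0.0560871719 ≈ 1016.01.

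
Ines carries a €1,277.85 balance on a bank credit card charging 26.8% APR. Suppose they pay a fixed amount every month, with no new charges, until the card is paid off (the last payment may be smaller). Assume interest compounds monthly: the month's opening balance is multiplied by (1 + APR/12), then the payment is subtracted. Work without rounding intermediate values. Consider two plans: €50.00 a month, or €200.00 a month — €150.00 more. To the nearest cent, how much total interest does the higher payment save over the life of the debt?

Monthly rate r = 26.8%/12 = 2.23333% = 0.0223333.
At €50.00/mo: n = ⌈−ln(1 − rB₀/P)/ln(1+r)⌉ = 39 payments (last €14.69); total interest = total paid − €1,277.85 = €636.84.
At €200.00/mo: 7 payments (last €194.14); total interest €116.29.
Interest saved = €636.84 − €116.29 = €520.55.

€520.55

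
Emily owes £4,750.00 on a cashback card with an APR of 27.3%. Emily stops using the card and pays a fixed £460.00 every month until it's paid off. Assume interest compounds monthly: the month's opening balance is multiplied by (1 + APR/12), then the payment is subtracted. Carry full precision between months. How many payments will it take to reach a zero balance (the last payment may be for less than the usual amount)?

12 months

Monthly rate r = 27.3%/12 = 2.275% = 0.02275.
Recurrence: B ← B·(1+r) − £460.00.
Month 1: interest £108.06; balance after payment £4,398.06.
Month 2: interest £100.06; balance after payment £4,038.12.
Closed form: n = −ln(1 − rB₀/P)/ln(1+r) = −ln(0.76508)/ln(1.02275) ≈ 11.904, so the balance reaches zero during payment 12.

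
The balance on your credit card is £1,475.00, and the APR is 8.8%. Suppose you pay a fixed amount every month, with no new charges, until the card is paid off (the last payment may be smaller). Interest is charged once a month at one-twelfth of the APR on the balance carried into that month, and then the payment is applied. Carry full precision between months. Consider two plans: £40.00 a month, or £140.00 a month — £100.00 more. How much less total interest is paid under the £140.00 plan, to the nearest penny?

Monthly rate r = 8.8%/12 = 0.733333% = 0.00733333.
At £40.00/mo: n = ⌈−ln(1 − rB₀/P)/ln(1+r)⌉ = 44 payments (last £6.03); total interest = total paid − £1,475.00 = £251.03.
At £140.00/mo: 12 payments (last £0.72); total interest £65.72.
Interest saved = £251.03 − £65.72 = £185.31.

£185.31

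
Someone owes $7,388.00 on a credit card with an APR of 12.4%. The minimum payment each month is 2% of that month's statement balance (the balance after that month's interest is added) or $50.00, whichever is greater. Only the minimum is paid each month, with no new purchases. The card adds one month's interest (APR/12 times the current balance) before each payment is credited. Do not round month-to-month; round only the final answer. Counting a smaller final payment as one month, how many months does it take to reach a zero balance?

180 months

Monthly rate r = 12.4%/12 = 1.03333% = 0.0103333.
While 2% of the post-interest balance exceeds $50.00, each month B ← (B·(1+r))·(1 − 0.02), i.e. B shrinks by the factor (1+r)·0.98 = 0.99013.
This holds for months 1–111. Entering month 112 the balance is $2,455.84; 2% of the post-interest balance is now below $50.00, so the flat $50.00 minimum applies from here.
From month 112 a fixed $50.00 at rate r clears $2,455.84 in 69 more payments. Total: 111 + 69 = 180 months.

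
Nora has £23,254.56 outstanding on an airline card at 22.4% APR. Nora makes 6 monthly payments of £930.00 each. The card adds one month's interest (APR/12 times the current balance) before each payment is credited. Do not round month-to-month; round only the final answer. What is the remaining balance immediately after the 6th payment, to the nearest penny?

Monthly rate r = 22.4%/12 = 1.86667% = 0.0186667.
Each month: B ← B·(1+r) − £930.00.
Month 1: interest £434.09; balance after payment £22,758.65.
Month 2: interest £424.83; balance after payment £22,253.47.
Month 3: interest £415.40; balance after payment £21,738.87.
Month 4: interest £405.79; balance after payment £21,214.66.
Month 5: interest £396.01; balance after payment £20,680.67.
Month 6: interest £386.04; balance after payment £20,136.71.

£20,136.71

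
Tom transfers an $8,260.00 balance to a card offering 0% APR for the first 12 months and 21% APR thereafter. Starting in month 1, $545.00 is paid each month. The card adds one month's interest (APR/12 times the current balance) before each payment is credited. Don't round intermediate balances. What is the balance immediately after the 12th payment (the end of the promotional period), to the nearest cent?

Promo months 1–12 at r₀ = 0%/12 = 0; months 13+ at r₁ = 21%/12 = 0.0175.
After month 12 (no interest yet): B = $8,260.00 − 12·$545.00 = $1,720.00.

$1,720.00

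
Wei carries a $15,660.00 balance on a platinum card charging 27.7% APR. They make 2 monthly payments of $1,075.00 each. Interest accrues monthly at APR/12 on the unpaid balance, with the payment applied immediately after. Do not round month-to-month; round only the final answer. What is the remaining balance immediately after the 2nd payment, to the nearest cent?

Monthly rate r = 27.7%/12 = 2.30833% = 0.0230833.
Each month: B ← B·(1+r) − $1,075.00.
Month 1: interest $361.49; balance after payment $14,946.49.
Month 2: interest $345.01; balance after payment $14,216.50.

$14,216.50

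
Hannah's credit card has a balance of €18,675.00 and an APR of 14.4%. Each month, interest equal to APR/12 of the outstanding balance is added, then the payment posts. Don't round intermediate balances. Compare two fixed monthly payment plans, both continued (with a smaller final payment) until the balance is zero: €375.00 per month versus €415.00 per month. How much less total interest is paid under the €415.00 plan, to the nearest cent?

Monthly rate r = 14.4%/12 = 1.2% = 0.012.
At €375.00/mo: n = ⌈−ln(1 − rB₀/P)/ln(1+r)⌉ = 77 payments (last €117.97); total interest = total paid − €18,675.00 = €9,942.97.
At €415.00/mo: 66 payments (last €40.98); total interest €8,340.98.
Interest saved = €9,942.97 − €8,340.98 = €1,601.99.

€1,601.99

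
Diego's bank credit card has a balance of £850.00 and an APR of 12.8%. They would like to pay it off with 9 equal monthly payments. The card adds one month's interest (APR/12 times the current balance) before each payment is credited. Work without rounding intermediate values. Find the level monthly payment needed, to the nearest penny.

Monthly rate r = 12.8%/12 = 1.06667% = 0.0106667.
Level-payment amortization: P = B₀·r / (1 − (1+r)^(−n)) = 850.00·0.0106667 / (1 − 1.01067^(−9)).
Denominator 1 − (1+r)^(−9) = 0.0910740143.
P = 9.06667 / 0.0910740143 ≈ 99.55.

£99.55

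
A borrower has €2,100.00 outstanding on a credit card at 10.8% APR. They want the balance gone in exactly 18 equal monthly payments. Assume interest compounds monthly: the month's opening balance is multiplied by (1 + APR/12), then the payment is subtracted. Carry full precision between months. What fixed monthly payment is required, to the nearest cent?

Monthly rate r = 10.8%/12 = 0.9% = 0.009.
Level-payment amortization: P = B₀·r / (1 − (1+r)^(−n)) = 2100.00·0.009 / (1 − 1.009^(−18)).
Denominator 1 − (1+r)^(−18) = 0.148942295.
P = 18.9 / 0.148942295 ≈ 126.89.

€126.89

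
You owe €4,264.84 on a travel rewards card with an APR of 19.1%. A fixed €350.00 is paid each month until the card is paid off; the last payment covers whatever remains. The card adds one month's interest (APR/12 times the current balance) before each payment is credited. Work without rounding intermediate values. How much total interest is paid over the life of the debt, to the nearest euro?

€515

Monthly rate r = 19.1%/12 = 1.59167% = 0.0159167.
Payoff takes n = ⌈−ln(1 − rB₀/P)/ln(1+r)⌉ = ⌈13.654⌉ = 14 payments; the last is €229.37.
Total paid = 13·€350.00 + €229.37 = €4,779.37.
Total interest = total paid − principal = €4,779.37 − €4,264.84 = €514.53.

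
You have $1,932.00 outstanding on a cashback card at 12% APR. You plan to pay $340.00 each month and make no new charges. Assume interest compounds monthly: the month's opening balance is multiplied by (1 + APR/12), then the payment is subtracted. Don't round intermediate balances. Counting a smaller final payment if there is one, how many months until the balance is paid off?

6 months

Monthly rate r = 12%/12 = 1% = 0.01.
Recurrence: B ← B·(1+r) − $340.00.
Month 1: interest $19.32; balance after payment $1,611.32.
Month 2: interest $16.11; balance after payment $1,287.43.
Month 3: interest $12.87; balance after payment $960.31.
Month 4: interest $9.60; balance after payment $629.91.
Month 5: interest $6.30; balance after payment $296.21.
Month 6: interest $2.96; balance after payment $0.00.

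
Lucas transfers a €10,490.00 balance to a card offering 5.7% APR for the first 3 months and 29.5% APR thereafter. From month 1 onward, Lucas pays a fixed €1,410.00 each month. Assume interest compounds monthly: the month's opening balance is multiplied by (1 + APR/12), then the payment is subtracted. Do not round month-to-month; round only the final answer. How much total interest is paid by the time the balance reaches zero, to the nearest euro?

€600

Promo months 1–3 at r₀ = 5.7%/12 = 0.00475; months 4+ at r₁ = 29.5%/12 = 0.0245833.
After month 3: iterate B ← B·(1+r₀) − €1,410.00 for 3 months → €6,390.07.
Then at r₁ with €1,410.00/mo: n₂ = −ln(1 − r₁·B/P)/ln(1+r₁) ≈ 4.86 → 5 more payments.
Total paid = 7·€1,410.00 + €1,219.84 = €11,089.84; interest = €11,089.84 − €10,490.00 = €599.84.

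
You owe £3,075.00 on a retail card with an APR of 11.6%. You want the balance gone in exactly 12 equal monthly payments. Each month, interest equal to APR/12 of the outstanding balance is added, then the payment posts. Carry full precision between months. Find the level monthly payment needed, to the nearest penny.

Monthly rate r = 11.6%/12 = 0.966667% = 0.00966667.
Level-payment amortization: P = B₀·r / (1 − (1+r)^(−n)) = 3075.00·0.00966667 / (1 − 1.00967^(−12)).
Denominator 1 − (1+r)^(−12) = 0.109028573.
P = 29.725 / 0.109028573 ≈ 272.63.

£272.63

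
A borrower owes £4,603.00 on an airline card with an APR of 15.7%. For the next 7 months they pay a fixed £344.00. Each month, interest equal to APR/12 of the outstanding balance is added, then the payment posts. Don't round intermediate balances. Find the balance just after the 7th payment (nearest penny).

Monthly rate r = 15.7%/12 = 1.30833% = 0.0130833.
Each month: B ← B·(1+r) − £344.00.
Month 1: interest £60.22; balance after payment £4,319.22.
Month 2: interest £56.51; balance after payment £4,031.73.
Month 3: interest £52.75; balance after payment £3,740.48.
Month 4: interest £48.94; balance after payment £3,445.42.
Month 5: interest £45.08; balance after payment £3,146.50.
Month 6: interest £41.17; balance after payment £2,843.66.
Month 7: interest £37.20; balance after payment £2,536.87.

£2,536.87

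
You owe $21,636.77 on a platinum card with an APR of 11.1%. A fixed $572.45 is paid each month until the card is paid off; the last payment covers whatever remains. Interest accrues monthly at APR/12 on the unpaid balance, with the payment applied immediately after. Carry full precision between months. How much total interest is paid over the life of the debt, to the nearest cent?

$5,110.20

Monthly rate r = 11.1%/12 = 0.925% = 0.00925.
Payoff takes n = ⌈−ln(1 − rB₀/P)/ln(1+r)⌉ = ⌈46.723⌉ = 47 payments; the last is $414.27.
Total paid = 46·$572.45 + $414.27 = $26,746.97.
Total interest = total paid − principal = $26,746.97 − $21,636.77 = $5,110.20.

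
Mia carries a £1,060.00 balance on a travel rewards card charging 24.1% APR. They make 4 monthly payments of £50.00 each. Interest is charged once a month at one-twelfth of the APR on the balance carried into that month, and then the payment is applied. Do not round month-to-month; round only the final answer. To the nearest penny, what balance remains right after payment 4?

Monthly rate r = 24.1%/12 = 2.00833% = 0.0200833.
Each month: B ← B·(1+r) − £50.00.
Month 1: interest £21.29; balance after payment £1,031.29.
Month 2: interest £20.71; balance after payment £1,002.00.
Month 3: interest £20.12; balance after payment £972.12.
Month 4: interest £19.52; balance after payment £941.65.

£941.65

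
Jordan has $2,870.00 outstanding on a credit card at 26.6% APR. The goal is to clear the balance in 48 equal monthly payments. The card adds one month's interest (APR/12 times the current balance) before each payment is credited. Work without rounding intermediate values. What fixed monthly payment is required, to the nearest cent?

Monthly rate r = 26.6%/12 = 2.21667% = 0.0221667.
Level-payment amortization: P = B₀·r / (1 − (1+r)^(−n)) = 2870.00·0.0221667 / (1 − 1.02217^(−48)).
Denominator 1 − (1+r)^(−48) = 0.650893678.
P = 63.6183 / 0.650893678 ≈ 97.74.

$97.74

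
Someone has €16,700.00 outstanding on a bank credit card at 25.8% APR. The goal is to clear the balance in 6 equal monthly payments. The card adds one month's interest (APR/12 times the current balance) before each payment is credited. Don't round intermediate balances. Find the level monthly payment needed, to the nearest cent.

€2,996.49

Monthly rate r = 25.8%/12 = 2.15% = 0.0215.
Level-payment amortization: P = B₀·r / (1 − (1+r)^(−n)) = 16700.00·0.0215 / (1 − 1.0215^(−6)).
Denominator 1 − (1+r)^(−6) = 0.11982349.
P = 359.05 / 0.11982349 ≈ 2996.49.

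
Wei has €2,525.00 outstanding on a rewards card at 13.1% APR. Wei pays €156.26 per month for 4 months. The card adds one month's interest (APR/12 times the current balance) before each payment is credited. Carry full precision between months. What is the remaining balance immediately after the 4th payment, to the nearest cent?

€2,001.73

Monthly rate r = 13.1%/12 = 1.09167% = 0.0109167.
Each month: B ← B·(1+r) − €156.26.
Month 1: interest €27.56; balance after payment €2,396.30.
Month 2: interest €26.16; balance after payment €2,266.20.
Month 3: interest €24.74; balance after payment €2,134.68.
Month 4: interest €23.30; balance after payment €2,001.73.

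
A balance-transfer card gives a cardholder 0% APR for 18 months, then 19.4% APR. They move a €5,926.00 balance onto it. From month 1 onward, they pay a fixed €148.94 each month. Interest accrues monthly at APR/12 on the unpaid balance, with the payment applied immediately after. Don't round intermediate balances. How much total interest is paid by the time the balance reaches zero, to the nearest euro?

Promo months 1–18 at r₀ = 0%/12 = 0; months 19+ at r₁ = 19.4%/12 = 0.0161667.
After month 18 (no interest yet): B = €5,926.00 − 18·€148.94 = €3,245.08.
Then at r₁ with €148.94/mo: n₂ = −ln(1 − r₁·B/P)/ln(1+r₁) ≈ 27.08 → 28 more payments.
Total paid = 45·€148.94 + €11.42 = €6,713.72; interest = €6,713.72 − €5,926.00 = €787.72.

€788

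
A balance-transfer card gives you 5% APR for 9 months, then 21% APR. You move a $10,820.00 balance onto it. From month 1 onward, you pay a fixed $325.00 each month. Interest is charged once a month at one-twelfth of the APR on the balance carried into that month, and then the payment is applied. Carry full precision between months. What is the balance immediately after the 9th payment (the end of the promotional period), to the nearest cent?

$8,258.35

Promo months 1–9 at r₀ = 5%/12 = 0.00416667; months 10+ at r₁ = 21%/12 = 0.0175.
After month 9: iterate B ← B·(1+r₀) − $325.00 for 9 months → $8,258.35.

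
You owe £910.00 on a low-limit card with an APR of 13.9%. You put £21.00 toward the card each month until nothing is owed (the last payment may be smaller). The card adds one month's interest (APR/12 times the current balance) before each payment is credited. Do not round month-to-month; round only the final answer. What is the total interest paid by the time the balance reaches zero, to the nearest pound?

Monthly rate r = 13.9%/12 = 1.15833% = 0.0115833.
Payoff takes n = ⌈−ln(1 − rB₀/P)/ln(1+r)⌉ = ⌈60.524⌉ = 61 payments; the last is £11.04.
Total paid = 60·£21.00 + £11.04 = £1,271.04.
Total interest = total paid − principal = £1,271.04 − £910.00 = £361.04.

£361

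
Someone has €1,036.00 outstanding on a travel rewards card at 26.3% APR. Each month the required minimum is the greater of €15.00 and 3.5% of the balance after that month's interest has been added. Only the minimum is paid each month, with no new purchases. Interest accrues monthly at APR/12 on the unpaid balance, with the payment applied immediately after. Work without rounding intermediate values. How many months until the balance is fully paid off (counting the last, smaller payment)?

109 months

Monthly rate r = 26.3%/12 = 2.19167% = 0.0219167.
While 3.5% of the post-interest balance exceeds €15.00, each month B ← (B·(1+r))·(1 − 0.035), i.e. B shrinks by the factor (1+r)·0.965 = 0.98615.
This holds for months 1–65. Entering month 66 the balance is €418.45; 3.5% of the post-interest balance is now below €15.00, so the flat €15.00 minimum applies from here.
From month 66 a fixed €15.00 at rate r clears €418.45 in 44 more payments. Total: 65 + 44 = 109 months.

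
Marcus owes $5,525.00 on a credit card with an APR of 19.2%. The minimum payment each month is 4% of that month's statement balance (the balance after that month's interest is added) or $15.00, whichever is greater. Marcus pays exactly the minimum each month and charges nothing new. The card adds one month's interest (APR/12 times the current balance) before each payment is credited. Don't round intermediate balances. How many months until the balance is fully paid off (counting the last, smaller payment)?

Monthly rate r = 19.2%/12 = 1.6% = 0.016.
While 4% of the post-interest balance exceeds $15.00, each month B ← (B·(1+r))·(1 − 0.04), i.e. B shrinks by the factor (1+r)·0.96 = 0.97536.
This holds for months 1–109. Entering month 110 the balance is $364.18; 4% of the post-interest balance is now below $15.00, so the flat $15.00 minimum applies from here.
From month 110 a fixed $15.00 at rate r clears $364.18 in 31 more payments. Total: 109 + 31 = 140 months.

140 months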